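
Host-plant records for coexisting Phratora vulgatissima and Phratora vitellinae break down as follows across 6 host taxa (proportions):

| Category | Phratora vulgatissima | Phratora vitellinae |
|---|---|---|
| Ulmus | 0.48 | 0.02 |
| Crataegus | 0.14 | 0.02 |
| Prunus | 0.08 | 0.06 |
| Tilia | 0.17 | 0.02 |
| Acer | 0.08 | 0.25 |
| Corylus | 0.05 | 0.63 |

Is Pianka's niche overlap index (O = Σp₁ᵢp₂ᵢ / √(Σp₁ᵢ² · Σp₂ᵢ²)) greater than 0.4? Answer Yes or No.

No

Σ p₁ᵢp₂ᵢ = 0.0096 + 0.0028 + 0.0048 + 0.0034 + 0.0200 + 0.0315 = 0.0721
Σp_1ᵢ² = 0.48² + 0.14² + 0.08² + 0.17² + 0.08² + 0.05² = 0.2304 + 0.0196 + 0.0064 + 0.0289 + 0.0064 + 0.0025 = 0.2942
Σp_2ᵢ² = 0.02² + 0.02² + 0.06² + 0.02² + 0.25² + 0.63² = 0.0004 + 0.0004 + 0.0036 + 0.0004 + 0.0625 + 0.3969 = 0.4642
O = 0.0721 / √(0.2942 × 0.4642) = 0.0721 / 0.36955 = 0.1951
O = 0.1951 < 0.4 → No.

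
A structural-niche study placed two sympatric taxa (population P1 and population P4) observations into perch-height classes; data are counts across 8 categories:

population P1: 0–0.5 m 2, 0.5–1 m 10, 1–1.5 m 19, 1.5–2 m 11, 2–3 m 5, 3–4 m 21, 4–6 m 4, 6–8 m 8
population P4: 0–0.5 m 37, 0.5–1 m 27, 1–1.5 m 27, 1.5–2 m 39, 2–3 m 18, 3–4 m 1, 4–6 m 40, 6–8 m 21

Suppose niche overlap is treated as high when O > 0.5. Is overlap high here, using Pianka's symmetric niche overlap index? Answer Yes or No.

Proportions for population P1 (n=80): 2/80=0.0250, 10/80=0.1250, 19/80=0.2375, 11/80=0.1375, 5/80=0.0625, 21/80=0.2625, 4/80=0.0500, 8/80=0.1000
Proportions for population P4 (n=210): 37/210=0.1762, 27/210=0.1286, 27/210=0.1286, 39/210=0.1857, 18/210=0.0857, 1/210=0.0048, 40/210=0.1905, 21/210=0.1000
Σ p₁ᵢp₂ᵢ = 0.004405 + 0.016075 + 0.030543 + 0.025534 + 0.005356 + 0.001260 + 0.009525 + 0.010000 = 0.102698
Σp_1ᵢ² = 0.0250² + 0.1250² + 0.2375² + 0.1375² + 0.0625² + 0.2625² + 0.0500² + 0.1000² = 0.000625 + 0.015625 + 0.056406 + 0.018906 + 0.003906 + 0.068906 + 0.002500 + 0.010000 = 0.176874
Σp_2ᵢ² = 0.1762² + 0.1286² + 0.1286² + 0.1857² + 0.0857² + 0.0048² + 0.1905² + 0.1000² = 0.031046 + 0.016538 + 0.016538 + 0.034484 + 0.007344 + 0.000023 + 0.036290 + 0.010000 = 0.152263
O = 0.102698 / √(0.176874 × 0.152263) = 0.102698 / 0.1641078 = 0.6258
O = 0.6258 > 0.5 → Yes.

Yes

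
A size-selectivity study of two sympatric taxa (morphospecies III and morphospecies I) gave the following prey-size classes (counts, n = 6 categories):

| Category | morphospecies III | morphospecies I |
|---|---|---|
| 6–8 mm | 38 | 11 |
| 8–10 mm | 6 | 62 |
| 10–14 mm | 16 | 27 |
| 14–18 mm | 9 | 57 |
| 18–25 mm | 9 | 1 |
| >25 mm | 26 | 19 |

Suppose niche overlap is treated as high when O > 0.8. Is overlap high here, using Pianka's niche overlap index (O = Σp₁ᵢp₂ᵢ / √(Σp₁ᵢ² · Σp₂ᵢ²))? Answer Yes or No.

Proportions for morphospecies III (n=104): 38/104=0.3654, 6/104=0.0577, 16/104=0.1538, 9/104=0.0865, 9/104=0.0865, 26/104=0.2500
Proportions for morphospecies I (n=177): 11/177=0.0621, 62/177=0.3503, 27/177=0.1525, 57/177=0.3220, 1/177=0.0056, 19/177=0.1073
Σ p₁ᵢp₂ᵢ = 0.022691 + 0.020212 + 0.023455 + 0.027853 + 0.000484 + 0.026825 = 0.121520
Σp_1ᵢ² = 0.3654² + 0.0577² + 0.1538² + 0.0865² + 0.0865² + 0.2500² = 0.133517 + 0.003329 + 0.023654 + 0.007482 + 0.007482 + 0.062500 = 0.237964
Σp_2ᵢ² = 0.0621² + 0.3503² + 0.1525² + 0.3220² + 0.0056² + 0.1073² = 0.003856 + 0.122710 + 0.023256 + 0.103684 + 0.000031 + 0.011513 = 0.265050
O = 0.121520 / √(0.237964 × 0.265050) = 0.121520 / 0.2511421 = 0.4839
O = 0.4839 < 0.8 → No.

No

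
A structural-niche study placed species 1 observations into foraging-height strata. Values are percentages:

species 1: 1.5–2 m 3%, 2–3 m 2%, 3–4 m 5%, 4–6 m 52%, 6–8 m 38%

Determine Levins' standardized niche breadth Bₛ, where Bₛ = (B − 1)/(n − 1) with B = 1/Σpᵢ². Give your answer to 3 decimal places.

Convert percentages to proportions (divide by 100).
Σpᵢ² = 0.03² + 0.02² + 0.05² + 0.52² + 0.38² = 0.0009 + 0.0004 + 0.0025 + 0.2704 + 0.1444 = 0.4186
B = 1 / 0.4186 = 2.38892
Bₛ = (B − 1)/(n − 1) = (2.38892 − 1)/(5 − 1) = 1.38892/4 = 0.34723

0.347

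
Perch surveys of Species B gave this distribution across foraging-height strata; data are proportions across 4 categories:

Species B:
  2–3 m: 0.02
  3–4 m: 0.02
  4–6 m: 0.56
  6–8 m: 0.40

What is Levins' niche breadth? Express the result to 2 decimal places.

Σpᵢ² = 0.02² + 0.02² + 0.56² + 0.40² = 0.0004 + 0.0004 + 0.3136 + 0.1600 = 0.4744
B = 1 / 0.4744 = 2.1079

2.11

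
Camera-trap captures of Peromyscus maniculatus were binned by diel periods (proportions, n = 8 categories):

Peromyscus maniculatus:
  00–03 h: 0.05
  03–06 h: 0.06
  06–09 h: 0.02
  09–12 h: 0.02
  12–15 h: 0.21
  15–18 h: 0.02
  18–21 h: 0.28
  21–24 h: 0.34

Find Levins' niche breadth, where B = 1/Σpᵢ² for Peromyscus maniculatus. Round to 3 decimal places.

Σpᵢ² = 0.05² + 0.06² + 0.02² + 0.02² + 0.21² + 0.02² + 0.28² + 0.34² = 0.0025 + 0.0036 + 0.0004 + 0.0004 + 0.0441 + 0.0004 + 0.0784 + 0.1156 = 0.2454
B = 1 / 0.2454 = 4.07498

4.075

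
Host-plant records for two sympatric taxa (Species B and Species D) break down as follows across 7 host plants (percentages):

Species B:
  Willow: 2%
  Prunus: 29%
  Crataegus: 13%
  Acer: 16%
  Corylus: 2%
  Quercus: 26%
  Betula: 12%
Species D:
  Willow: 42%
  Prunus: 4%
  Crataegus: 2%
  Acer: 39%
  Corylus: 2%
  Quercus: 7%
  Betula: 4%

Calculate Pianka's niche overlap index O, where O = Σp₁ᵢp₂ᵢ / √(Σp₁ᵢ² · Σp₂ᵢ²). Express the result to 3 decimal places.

0.408

Convert percentages to proportions (divide by 100).
Σ p₁ᵢp₂ᵢ = 0.0084 + 0.0116 + 0.0026 + 0.0624 + 0.0004 + 0.0182 + 0.0048 = 0.1084
Σp_1ᵢ² = 0.02² + 0.29² + 0.13² + 0.16² + 0.02² + 0.26² + 0.12² = 0.0004 + 0.0841 + 0.0169 + 0.0256 + 0.0004 + 0.0676 + 0.0144 = 0.2094
Σp_2ᵢ² = 0.42² + 0.04² + 0.02² + 0.39² + 0.02² + 0.07² + 0.04² = 0.1764 + 0.0016 + 0.0004 + 0.1521 + 0.0004 + 0.0049 + 0.0016 = 0.3374
O = 0.1084 / √(0.2094 × 0.3374) = 0.1084 / 0.265804 = 0.40782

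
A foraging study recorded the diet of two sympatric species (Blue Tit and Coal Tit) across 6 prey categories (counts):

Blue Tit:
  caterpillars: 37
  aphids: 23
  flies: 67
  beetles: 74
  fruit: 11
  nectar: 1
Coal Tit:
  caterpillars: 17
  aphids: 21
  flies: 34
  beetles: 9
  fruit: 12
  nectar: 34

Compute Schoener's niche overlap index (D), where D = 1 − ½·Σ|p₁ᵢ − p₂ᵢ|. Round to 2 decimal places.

0.64

Proportions for Blue Tit (n=213): 37/213=0.1737, 23/213=0.1080, 67/213=0.3146, 74/213=0.3474, 11/213=0.0516, 1/213=0.0047
Proportions for Coal Tit (n=127): 17/127=0.1339, 21/127=0.1654, 34/127=0.2677, 9/127=0.0709, 12/127=0.0945, 34/127=0.2677
Σ|p₁ᵢ − p₂ᵢ| = 0.0398 + 0.0574 + 0.0469 + 0.2765 + 0.0429 + 0.2630 = 0.7265
D = 1 − ½ × 0.7265 = 1 − 0.36325 = 0.63675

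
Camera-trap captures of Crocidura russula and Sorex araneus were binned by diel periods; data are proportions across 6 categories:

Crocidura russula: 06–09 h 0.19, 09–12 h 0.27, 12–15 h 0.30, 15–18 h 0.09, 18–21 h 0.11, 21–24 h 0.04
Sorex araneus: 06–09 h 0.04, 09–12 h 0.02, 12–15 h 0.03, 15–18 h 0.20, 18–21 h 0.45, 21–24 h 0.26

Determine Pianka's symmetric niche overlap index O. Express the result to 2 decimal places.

Σ p₁ᵢp₂ᵢ = 0.0076 + 0.0054 + 0.0090 + 0.0180 + 0.0495 + 0.0104 = 0.0999
Σp_1ᵢ² = 0.19² + 0.27² + 0.30² + 0.09² + 0.11² + 0.04² = 0.0361 + 0.0729 + 0.0900 + 0.0081 + 0.0121 + 0.0016 = 0.2208
Σp_2ᵢ² = 0.04² + 0.02² + 0.03² + 0.20² + 0.45² + 0.26² = 0.0016 + 0.0004 + 0.0009 + 0.0400 + 0.2025 + 0.0676 = 0.3130
O = 0.0999 / √(0.2208 × 0.3130) = 0.0999 / 0.26289 = 0.3800

0.38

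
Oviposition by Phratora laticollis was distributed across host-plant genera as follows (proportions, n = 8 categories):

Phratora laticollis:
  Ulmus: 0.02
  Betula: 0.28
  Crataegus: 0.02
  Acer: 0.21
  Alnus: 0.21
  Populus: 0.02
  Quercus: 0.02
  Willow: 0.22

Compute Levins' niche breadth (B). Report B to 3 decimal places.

Σpᵢ² = 0.02² + 0.28² + 0.02² + 0.21² + 0.21² + 0.02² + 0.02² + 0.22² = 0.0004 + 0.0784 + 0.0004 + 0.0441 + 0.0441 + 0.0004 + 0.0004 + 0.0484 = 0.2166
B = 1 / 0.2166 = 4.61681

4.617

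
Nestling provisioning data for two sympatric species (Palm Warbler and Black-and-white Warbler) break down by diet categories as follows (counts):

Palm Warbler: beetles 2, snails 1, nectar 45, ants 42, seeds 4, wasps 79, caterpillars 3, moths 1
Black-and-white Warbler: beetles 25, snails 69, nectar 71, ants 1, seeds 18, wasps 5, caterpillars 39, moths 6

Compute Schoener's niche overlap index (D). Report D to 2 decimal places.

0.34

Proportions for Palm Warbler (n=177): 2/177=0.0113, 1/177=0.0056, 45/177=0.2542, 42/177=0.2373, 4/177=0.0226, 79/177=0.4463, 3/177=0.0169, 1/177=0.0056
Proportions for Black-and-white Warbler (n=234): 25/234=0.1068, 69/234=0.2949, 71/234=0.3034, 1/234=0.0043, 18/234=0.0769, 5/234=0.0214, 39/234=0.1667, 6/234=0.0256
Σ|p₁ᵢ − p₂ᵢ| = 0.0955 + 0.2893 + 0.0492 + 0.2330 + 0.0543 + 0.4249 + 0.1498 + 0.0200 = 1.3160
D = 1 − ½ × 1.3160 = 1 − 0.65800 = 0.34200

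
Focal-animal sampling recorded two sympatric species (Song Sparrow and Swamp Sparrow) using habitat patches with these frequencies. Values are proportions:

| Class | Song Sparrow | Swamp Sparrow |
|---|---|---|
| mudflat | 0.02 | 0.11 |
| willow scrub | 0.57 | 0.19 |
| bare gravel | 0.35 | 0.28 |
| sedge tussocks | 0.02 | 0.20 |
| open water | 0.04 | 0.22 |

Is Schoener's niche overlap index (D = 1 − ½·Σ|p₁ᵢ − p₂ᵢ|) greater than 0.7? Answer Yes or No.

No

Σ|p₁ᵢ − p₂ᵢ| = 0.09 + 0.38 + 0.07 + 0.18 + 0.18 = 0.90
D = 1 − ½ × 0.90 = 1 − 0.450 = 0.5500
D = 0.5500 < 0.7 → No.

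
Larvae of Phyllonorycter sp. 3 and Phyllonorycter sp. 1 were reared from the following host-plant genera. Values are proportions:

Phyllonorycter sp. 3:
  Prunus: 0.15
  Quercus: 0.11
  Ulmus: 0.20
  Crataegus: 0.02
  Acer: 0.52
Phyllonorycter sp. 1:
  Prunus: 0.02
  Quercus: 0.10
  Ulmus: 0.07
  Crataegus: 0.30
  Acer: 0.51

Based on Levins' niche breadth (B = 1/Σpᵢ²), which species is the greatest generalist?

Phyllonorycter sp. 3

Σp_3ᵢ² = 0.15² + 0.11² + 0.20² + 0.02² + 0.52² = 0.0225 + 0.0121 + 0.0400 + 0.0004 + 0.2704 = 0.3454
B_3 = 1 / 0.3454 = 2.8952
Σp_1ᵢ² = 0.02² + 0.10² + 0.07² + 0.30² + 0.51² = 0.0004 + 0.0100 + 0.0049 + 0.0900 + 0.2601 = 0.3654
B_1 = 1 / 0.3654 = 2.7367
Highest B → broadest niche (most generalist): Phyllonorycter sp. 3 (B = 2.90).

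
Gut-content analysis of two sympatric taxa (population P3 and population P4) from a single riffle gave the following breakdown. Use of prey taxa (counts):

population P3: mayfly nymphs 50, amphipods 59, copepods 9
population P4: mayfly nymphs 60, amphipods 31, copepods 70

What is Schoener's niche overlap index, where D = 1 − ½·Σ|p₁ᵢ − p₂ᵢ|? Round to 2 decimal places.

Proportions for population P3 (n=118): 50/118=0.4237, 59/118=0.5000, 9/118=0.0763
Proportions for population P4 (n=161): 60/161=0.3727, 31/161=0.1925, 70/161=0.4348
Σ|p₁ᵢ − p₂ᵢ| = 0.0510 + 0.3075 + 0.3585 = 0.7170
D = 1 − ½ × 0.7170 = 1 − 0.35850 = 0.64150

0.64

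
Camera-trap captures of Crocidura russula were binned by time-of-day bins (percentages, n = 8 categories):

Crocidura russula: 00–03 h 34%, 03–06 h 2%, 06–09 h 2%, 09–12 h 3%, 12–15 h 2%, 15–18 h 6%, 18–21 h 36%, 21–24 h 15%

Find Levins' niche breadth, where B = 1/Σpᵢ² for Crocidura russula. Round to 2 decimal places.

Convert percentages to proportions (divide by 100).
Σpᵢ² = 0.34² + 0.02² + 0.02² + 0.03² + 0.02² + 0.06² + 0.36² + 0.15² = 0.1156 + 0.0004 + 0.0004 + 0.0009 + 0.0004 + 0.0036 + 0.1296 + 0.0225 = 0.2734
B = 1 / 0.2734 = 3.6576

3.66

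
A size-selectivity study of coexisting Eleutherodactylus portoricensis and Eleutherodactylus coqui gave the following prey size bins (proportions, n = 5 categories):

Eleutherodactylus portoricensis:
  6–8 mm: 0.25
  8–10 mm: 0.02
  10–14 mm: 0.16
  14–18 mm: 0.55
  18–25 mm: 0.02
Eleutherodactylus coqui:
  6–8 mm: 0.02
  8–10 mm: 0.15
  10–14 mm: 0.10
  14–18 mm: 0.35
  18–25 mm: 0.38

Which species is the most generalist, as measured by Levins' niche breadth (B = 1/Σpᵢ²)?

Eleutherodactylus coqui

Σp_portᵢ² = 0.25² + 0.02² + 0.16² + 0.55² + 0.02² = 0.0625 + 0.0004 + 0.0256 + 0.3025 + 0.0004 = 0.3914
B_port = 1 / 0.3914 = 2.5549
Σp_coquᵢ² = 0.02² + 0.15² + 0.10² + 0.35² + 0.38² = 0.0004 + 0.0225 + 0.0100 + 0.1225 + 0.1444 = 0.2998
B_coqu = 1 / 0.2998 = 3.3356
Highest B → broadest niche (most generalist): Eleutherodactylus coqui (B = 3.34).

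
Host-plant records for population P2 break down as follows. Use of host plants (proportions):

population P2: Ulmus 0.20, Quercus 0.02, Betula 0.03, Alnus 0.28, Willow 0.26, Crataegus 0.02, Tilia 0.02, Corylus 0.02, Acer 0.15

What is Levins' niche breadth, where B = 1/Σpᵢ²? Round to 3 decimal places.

4.739

Σpᵢ² = 0.20² + 0.02² + 0.03² + 0.28² + 0.26² + 0.02² + 0.02² + 0.02² + 0.15² = 0.0400 + 0.0004 + 0.0009 + 0.0784 + 0.0676 + 0.0004 + 0.0004 + 0.0004 + 0.0225 = 0.2110
B = 1 / 0.2110 = 4.73934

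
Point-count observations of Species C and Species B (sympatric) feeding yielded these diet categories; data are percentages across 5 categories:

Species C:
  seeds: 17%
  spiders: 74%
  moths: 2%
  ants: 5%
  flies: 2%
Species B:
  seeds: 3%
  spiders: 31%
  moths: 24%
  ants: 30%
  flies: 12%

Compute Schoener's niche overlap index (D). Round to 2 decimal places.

0.43

Convert percentages to proportions (divide by 100).
Σ|p₁ᵢ − p₂ᵢ| = 0.14 + 0.43 + 0.22 + 0.25 + 0.10 = 1.14
D = 1 − ½ × 1.14 = 1 − 0.570 = 0.4300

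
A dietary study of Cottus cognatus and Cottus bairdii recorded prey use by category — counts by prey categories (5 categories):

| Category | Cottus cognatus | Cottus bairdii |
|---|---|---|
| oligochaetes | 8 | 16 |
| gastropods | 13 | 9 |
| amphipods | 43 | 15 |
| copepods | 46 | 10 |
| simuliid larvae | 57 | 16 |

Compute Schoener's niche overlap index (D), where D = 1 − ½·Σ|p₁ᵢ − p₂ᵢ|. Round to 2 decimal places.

0.75

Proportions for Cottus cognatus (n=167): 8/167=0.0479, 13/167=0.0778, 43/167=0.2575, 46/167=0.2754, 57/167=0.3413
Proportions for Cottus bairdii (n=66): 16/66=0.2424, 9/66=0.1364, 15/66=0.2273, 10/66=0.1515, 16/66=0.2424
Σ|p₁ᵢ − p₂ᵢ| = 0.1945 + 0.0586 + 0.0302 + 0.1239 + 0.0989 = 0.5061
D = 1 − ½ × 0.5061 = 1 − 0.25305 = 0.74695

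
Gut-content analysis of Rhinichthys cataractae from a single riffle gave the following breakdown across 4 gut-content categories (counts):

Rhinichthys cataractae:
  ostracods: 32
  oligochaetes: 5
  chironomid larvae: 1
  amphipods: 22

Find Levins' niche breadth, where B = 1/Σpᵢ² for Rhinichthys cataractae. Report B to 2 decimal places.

2.35

Proportions for Rhinichthys cataractae (n=60): 32/60=0.5333, 5/60=0.0833, 1/60=0.0167, 22/60=0.3667
Σpᵢ² = 0.5333² + 0.0833² + 0.0167² + 0.3667² = 0.284409 + 0.006939 + 0.000279 + 0.134469 = 0.426096
B = 1 / 0.426096 = 2.3469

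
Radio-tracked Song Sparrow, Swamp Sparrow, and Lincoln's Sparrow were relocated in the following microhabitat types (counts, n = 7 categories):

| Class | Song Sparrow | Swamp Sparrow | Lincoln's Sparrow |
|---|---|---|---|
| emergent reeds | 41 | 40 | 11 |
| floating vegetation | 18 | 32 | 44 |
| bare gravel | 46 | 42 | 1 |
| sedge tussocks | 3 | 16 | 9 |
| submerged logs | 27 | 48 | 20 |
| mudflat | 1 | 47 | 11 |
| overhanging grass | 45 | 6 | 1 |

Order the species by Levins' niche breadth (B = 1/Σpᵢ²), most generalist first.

Swamp Sparrow > Song Sparrow > Lincoln's Sparrow

Proportions for Song Sparrow (n=181): 41/181=0.2265, 18/181=0.0994, 46/181=0.2541, 3/181=0.0166, 27/181=0.1492, 1/181=0.0055, 45/181=0.2486
Proportions for Swamp Sparrow (n=231): 40/231=0.1732, 32/231=0.1385, 42/231=0.1818, 16/231=0.0693, 48/231=0.2078, 47/231=0.2035, 6/231=0.0260
Proportions for Lincoln's Sparrow (n=97): 11/97=0.1134, 44/97=0.4536, 1/97=0.0103, 9/97=0.0928, 20/97=0.2062, 11/97=0.1134, 1/97=0.0103
Σp_Songᵢ² = 0.2265² + 0.0994² + 0.2541² + 0.0166² + 0.1492² + 0.0055² + 0.2486² = 0.051302 + 0.009880 + 0.064567 + 0.000276 + 0.022261 + 0.000030 + 0.061802 = 0.210118
B_Song = 1 / 0.210118 = 4.7592
Σp_Swamᵢ² = 0.1732² + 0.1385² + 0.1818² + 0.0693² + 0.2078² + 0.2035² + 0.0260² = 0.029998 + 0.019182 + 0.033051 + 0.004802 + 0.043181 + 0.041412 + 0.000676 = 0.172302
B_Swam = 1 / 0.172302 = 5.8038
Σp_Lincᵢ² = 0.1134² + 0.4536² + 0.0103² + 0.0928² + 0.2062² + 0.1134² + 0.0103² = 0.012860 + 0.205753 + 0.000106 + 0.008612 + 0.042518 + 0.012860 + 0.000106 = 0.282815
B_Linc = 1 / 0.282815 = 3.5359
Ranking by B (broadest → narrowest): Swamp Sparrow (5.80) > Song Sparrow (4.76) > Lincoln's Sparrow (3.54)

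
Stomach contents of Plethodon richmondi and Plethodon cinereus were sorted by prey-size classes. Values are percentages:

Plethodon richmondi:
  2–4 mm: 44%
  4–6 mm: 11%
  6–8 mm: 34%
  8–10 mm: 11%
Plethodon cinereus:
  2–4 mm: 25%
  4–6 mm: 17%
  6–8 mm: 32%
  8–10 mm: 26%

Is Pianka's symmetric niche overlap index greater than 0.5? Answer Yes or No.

Yes

Convert percentages to proportions (divide by 100).
Σ p₁ᵢp₂ᵢ = 0.1100 + 0.0187 + 0.1088 + 0.0286 = 0.2661
Σp_1ᵢ² = 0.44² + 0.11² + 0.34² + 0.11² = 0.1936 + 0.0121 + 0.1156 + 0.0121 = 0.3334
Σp_2ᵢ² = 0.25² + 0.17² + 0.32² + 0.26² = 0.0625 + 0.0289 + 0.1024 + 0.0676 = 0.2614
O = 0.2661 / √(0.3334 × 0.2614) = 0.2661 / 0.29521 = 0.9014
O = 0.9014 > 0.5 → Yes.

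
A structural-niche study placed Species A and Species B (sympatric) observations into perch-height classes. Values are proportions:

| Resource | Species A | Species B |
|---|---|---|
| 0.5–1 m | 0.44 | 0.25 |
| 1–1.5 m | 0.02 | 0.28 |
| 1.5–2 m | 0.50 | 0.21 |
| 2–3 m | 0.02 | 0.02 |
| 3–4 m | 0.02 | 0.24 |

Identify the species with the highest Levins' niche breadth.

Species B

Σp_Aᵢ² = 0.44² + 0.02² + 0.50² + 0.02² + 0.02² = 0.1936 + 0.0004 + 0.2500 + 0.0004 + 0.0004 = 0.4448
B_A = 1 / 0.4448 = 2.2482
Σp_Bᵢ² = 0.25² + 0.28² + 0.21² + 0.02² + 0.24² = 0.0625 + 0.0784 + 0.0441 + 0.0004 + 0.0576 = 0.2430
B_B = 1 / 0.2430 = 4.1152
Highest B → broadest niche (most generalist): Species B (B = 4.12).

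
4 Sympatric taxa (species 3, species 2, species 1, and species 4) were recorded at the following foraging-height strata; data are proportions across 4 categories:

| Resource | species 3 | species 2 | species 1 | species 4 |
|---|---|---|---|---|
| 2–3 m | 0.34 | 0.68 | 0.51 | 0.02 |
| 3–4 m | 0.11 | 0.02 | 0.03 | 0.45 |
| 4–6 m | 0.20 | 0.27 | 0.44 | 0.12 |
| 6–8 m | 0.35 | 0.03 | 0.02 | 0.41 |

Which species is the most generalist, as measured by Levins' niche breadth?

species 3

Σp_3ᵢ² = 0.34² + 0.11² + 0.20² + 0.35² = 0.1156 + 0.0121 + 0.0400 + 0.1225 = 0.2902
B_3 = 1 / 0.2902 = 3.4459
Σp_2ᵢ² = 0.68² + 0.02² + 0.27² + 0.03² = 0.4624 + 0.0004 + 0.0729 + 0.0009 = 0.5366
B_2 = 1 / 0.5366 = 1.8636
Σp_1ᵢ² = 0.51² + 0.03² + 0.44² + 0.02² = 0.2601 + 0.0009 + 0.1936 + 0.0004 = 0.4550
B_1 = 1 / 0.4550 = 2.1978
Σp_4ᵢ² = 0.02² + 0.45² + 0.12² + 0.41² = 0.0004 + 0.2025 + 0.0144 + 0.1681 = 0.3854
B_4 = 1 / 0.3854 = 2.5947
Highest B → broadest niche (most generalist): species 3 (B = 3.45).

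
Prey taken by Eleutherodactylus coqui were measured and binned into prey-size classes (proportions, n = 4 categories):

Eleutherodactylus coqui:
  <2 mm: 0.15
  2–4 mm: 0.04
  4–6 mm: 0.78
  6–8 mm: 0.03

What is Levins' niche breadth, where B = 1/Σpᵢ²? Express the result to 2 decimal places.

Σpᵢ² = 0.15² + 0.04² + 0.78² + 0.03² = 0.0225 + 0.0016 + 0.6084 + 0.0009 = 0.6334
B = 1 / 0.6334 = 1.5788

1.58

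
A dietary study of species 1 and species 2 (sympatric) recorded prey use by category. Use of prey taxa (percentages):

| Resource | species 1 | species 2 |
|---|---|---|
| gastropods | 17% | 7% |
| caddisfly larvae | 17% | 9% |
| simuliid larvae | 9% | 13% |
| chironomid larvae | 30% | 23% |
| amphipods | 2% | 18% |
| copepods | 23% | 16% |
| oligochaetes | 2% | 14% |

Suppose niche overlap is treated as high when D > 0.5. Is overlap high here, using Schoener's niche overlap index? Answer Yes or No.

Convert percentages to proportions (divide by 100).
Σ|p₁ᵢ − p₂ᵢ| = 0.10 + 0.08 + 0.04 + 0.07 + 0.16 + 0.07 + 0.12 = 0.64
D = 1 − ½ × 0.64 = 1 − 0.320 = 0.6800
D = 0.6800 > 0.5 → Yes.

Yes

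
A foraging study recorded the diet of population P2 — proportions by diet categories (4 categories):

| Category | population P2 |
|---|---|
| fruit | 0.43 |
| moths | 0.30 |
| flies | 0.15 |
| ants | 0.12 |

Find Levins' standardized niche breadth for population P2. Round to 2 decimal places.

Σpᵢ² = 0.43² + 0.30² + 0.15² + 0.12² = 0.1849 + 0.0900 + 0.0225 + 0.0144 = 0.3118
B = 1 / 0.3118 = 3.2072
Bₛ = (B − 1)/(n − 1) = (3.2072 − 1)/(4 − 1) = 2.2072/3 = 0.7357

0.74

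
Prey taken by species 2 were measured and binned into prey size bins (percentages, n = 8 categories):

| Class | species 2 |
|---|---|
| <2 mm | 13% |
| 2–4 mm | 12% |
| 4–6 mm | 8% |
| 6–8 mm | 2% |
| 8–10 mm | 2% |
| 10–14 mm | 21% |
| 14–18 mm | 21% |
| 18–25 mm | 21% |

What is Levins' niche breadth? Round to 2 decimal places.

Convert percentages to proportions (divide by 100).
Σpᵢ² = 0.13² + 0.12² + 0.08² + 0.02² + 0.02² + 0.21² + 0.21² + 0.21² = 0.0169 + 0.0144 + 0.0064 + 0.0004 + 0.0004 + 0.0441 + 0.0441 + 0.0441 = 0.1708
B = 1 / 0.1708 = 5.8548

5.85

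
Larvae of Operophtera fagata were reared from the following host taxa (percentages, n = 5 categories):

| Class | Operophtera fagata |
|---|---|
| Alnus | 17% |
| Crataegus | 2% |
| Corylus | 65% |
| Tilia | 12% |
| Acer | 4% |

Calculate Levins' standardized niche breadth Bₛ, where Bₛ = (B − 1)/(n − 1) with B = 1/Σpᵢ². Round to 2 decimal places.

Convert percentages to proportions (divide by 100).
Σpᵢ² = 0.17² + 0.02² + 0.65² + 0.12² + 0.04² = 0.0289 + 0.0004 + 0.4225 + 0.0144 + 0.0016 = 0.4678
B = 1 / 0.4678 = 2.1377
Bₛ = (B − 1)/(n − 1) = (2.1377 − 1)/(5 − 1) = 1.1377/4 = 0.2844

0.28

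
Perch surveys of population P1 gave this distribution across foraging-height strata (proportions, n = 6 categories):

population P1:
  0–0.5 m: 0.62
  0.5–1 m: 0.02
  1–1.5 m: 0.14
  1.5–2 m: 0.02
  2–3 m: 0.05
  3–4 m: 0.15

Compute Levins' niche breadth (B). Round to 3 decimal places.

Σpᵢ² = 0.62² + 0.02² + 0.14² + 0.02² + 0.05² + 0.15² = 0.3844 + 0.0004 + 0.0196 + 0.0004 + 0.0025 + 0.0225 = 0.4298
B = 1 / 0.4298 = 2.32666

2.327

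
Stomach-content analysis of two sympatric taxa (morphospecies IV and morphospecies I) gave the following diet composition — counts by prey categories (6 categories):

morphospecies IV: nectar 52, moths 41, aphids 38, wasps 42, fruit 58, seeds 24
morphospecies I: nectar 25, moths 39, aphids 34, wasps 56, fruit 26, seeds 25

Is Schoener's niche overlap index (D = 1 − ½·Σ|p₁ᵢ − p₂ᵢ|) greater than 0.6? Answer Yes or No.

Proportions for morphospecies IV (n=255): 52/255=0.2039, 41/255=0.1608, 38/255=0.1490, 42/255=0.1647, 58/255=0.2275, 24/255=0.0941
Proportions for morphospecies I (n=205): 25/205=0.1220, 39/205=0.1902, 34/205=0.1659, 56/205=0.2732, 26/205=0.1268, 25/205=0.1220
Σ|p₁ᵢ − p₂ᵢ| = 0.0819 + 0.0294 + 0.0169 + 0.1085 + 0.1007 + 0.0279 = 0.3653
D = 1 − ½ × 0.3653 = 1 − 0.18265 = 0.81735
D = 0.81735 > 0.6 → Yes.

Yes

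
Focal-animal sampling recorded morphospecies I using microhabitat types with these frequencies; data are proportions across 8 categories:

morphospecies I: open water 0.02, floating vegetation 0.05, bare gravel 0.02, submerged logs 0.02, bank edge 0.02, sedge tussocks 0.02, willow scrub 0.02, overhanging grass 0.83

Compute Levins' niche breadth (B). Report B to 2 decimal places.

1.44

Σpᵢ² = 0.02² + 0.05² + 0.02² + 0.02² + 0.02² + 0.02² + 0.02² + 0.83² = 0.0004 + 0.0025 + 0.0004 + 0.0004 + 0.0004 + 0.0004 + 0.0004 + 0.6889 = 0.6938
B = 1 / 0.6938 = 1.4413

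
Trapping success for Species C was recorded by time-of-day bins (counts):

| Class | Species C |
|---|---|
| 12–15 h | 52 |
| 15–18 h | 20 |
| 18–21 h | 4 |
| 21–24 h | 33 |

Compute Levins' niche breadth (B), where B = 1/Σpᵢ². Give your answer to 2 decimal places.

Proportions for Species C (n=109): 52/109=0.4771, 20/109=0.1835, 4/109=0.0367, 33/109=0.3028
Σpᵢ² = 0.4771² + 0.1835² + 0.0367² + 0.3028² = 0.227624 + 0.033672 + 0.001347 + 0.091688 = 0.354331
B = 1 / 0.354331 = 2.8222

2.82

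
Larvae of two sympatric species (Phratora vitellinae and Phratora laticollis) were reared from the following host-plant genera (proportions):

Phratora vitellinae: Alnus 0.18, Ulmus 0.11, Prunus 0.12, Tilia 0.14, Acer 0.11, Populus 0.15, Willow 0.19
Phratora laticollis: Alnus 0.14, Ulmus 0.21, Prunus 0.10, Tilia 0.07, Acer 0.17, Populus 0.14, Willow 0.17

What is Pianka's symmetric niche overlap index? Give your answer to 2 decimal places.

Σ p₁ᵢp₂ᵢ = 0.0252 + 0.0231 + 0.0120 + 0.0098 + 0.0187 + 0.0210 + 0.0323 = 0.1421
Σp_1ᵢ² = 0.18² + 0.11² + 0.12² + 0.14² + 0.11² + 0.15² + 0.19² = 0.0324 + 0.0121 + 0.0144 + 0.0196 + 0.0121 + 0.0225 + 0.0361 = 0.1492
Σp_2ᵢ² = 0.14² + 0.21² + 0.10² + 0.07² + 0.17² + 0.14² + 0.17² = 0.0196 + 0.0441 + 0.0100 + 0.0049 + 0.0289 + 0.0196 + 0.0289 = 0.1560
O = 0.1421 / √(0.1492 × 0.1560) = 0.1421 / 0.15256 = 0.9314

0.93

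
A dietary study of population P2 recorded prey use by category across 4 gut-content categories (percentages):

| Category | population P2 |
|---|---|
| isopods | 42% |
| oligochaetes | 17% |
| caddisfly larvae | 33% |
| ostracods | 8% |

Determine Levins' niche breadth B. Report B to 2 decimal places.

Convert percentages to proportions (divide by 100).
Σpᵢ² = 0.42² + 0.17² + 0.33² + 0.08² = 0.1764 + 0.0289 + 0.1089 + 0.0064 = 0.3206
B = 1 / 0.3206 = 3.1192

3.12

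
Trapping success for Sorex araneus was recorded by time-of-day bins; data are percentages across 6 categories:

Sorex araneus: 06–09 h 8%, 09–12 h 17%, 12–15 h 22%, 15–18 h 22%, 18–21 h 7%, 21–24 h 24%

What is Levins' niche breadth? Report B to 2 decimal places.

Convert percentages to proportions (divide by 100).
Σpᵢ² = 0.08² + 0.17² + 0.22² + 0.22² + 0.07² + 0.24² = 0.0064 + 0.0289 + 0.0484 + 0.0484 + 0.0049 + 0.0576 = 0.1946
B = 1 / 0.1946 = 5.1387

5.14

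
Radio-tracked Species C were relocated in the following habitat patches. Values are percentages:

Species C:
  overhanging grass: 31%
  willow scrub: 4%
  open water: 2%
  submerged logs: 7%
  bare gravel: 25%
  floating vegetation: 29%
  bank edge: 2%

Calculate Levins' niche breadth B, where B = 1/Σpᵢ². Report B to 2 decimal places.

Convert percentages to proportions (divide by 100).
Σpᵢ² = 0.31² + 0.04² + 0.02² + 0.07² + 0.25² + 0.29² + 0.02² = 0.0961 + 0.0016 + 0.0004 + 0.0049 + 0.0625 + 0.0841 + 0.0004 = 0.2500
B = 1 / 0.2500 = 4.0000

4.00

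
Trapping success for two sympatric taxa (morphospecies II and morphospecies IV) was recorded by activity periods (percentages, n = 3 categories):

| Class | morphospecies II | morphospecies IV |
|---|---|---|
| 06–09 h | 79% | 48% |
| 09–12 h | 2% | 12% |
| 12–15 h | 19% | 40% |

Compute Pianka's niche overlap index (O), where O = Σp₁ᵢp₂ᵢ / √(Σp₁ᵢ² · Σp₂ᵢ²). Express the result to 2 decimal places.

0.88

Convert percentages to proportions (divide by 100).
Σ p₁ᵢp₂ᵢ = 0.3792 + 0.0024 + 0.0760 = 0.4576
Σp_1ᵢ² = 0.79² + 0.02² + 0.19² = 0.6241 + 0.0004 + 0.0361 = 0.6606
Σp_2ᵢ² = 0.48² + 0.12² + 0.40² = 0.2304 + 0.0144 + 0.1600 = 0.4048
O = 0.4576 / √(0.6606 × 0.4048) = 0.4576 / 0.51712 = 0.8849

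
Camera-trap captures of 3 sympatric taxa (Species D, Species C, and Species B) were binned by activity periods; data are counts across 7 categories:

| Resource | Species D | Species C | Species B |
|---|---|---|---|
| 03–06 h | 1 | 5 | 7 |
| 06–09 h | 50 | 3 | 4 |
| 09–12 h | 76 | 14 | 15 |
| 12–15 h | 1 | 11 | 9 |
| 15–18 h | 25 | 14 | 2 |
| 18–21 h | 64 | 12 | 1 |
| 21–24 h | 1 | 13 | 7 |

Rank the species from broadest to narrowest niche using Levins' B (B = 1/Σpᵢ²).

Proportions for Species D (n=218): 1/218=0.0046, 50/218=0.2294, 76/218=0.3486, 1/218=0.0046, 25/218=0.1147, 64/218=0.2936, 1/218=0.0046
Proportions for Species C (n=72): 5/72=0.0694, 3/72=0.0417, 14/72=0.1944, 11/72=0.1528, 14/72=0.1944, 12/72=0.1667, 13/72=0.1806
Proportions for Species B (n=45): 7/45=0.1556, 4/45=0.0889, 15/45=0.3333, 9/45=0.2000, 2/45=0.0444, 1/45=0.0222, 7/45=0.1556
Σp_Dᵢ² = 0.0046² + 0.2294² + 0.3486² + 0.0046² + 0.1147² + 0.2936² + 0.0046² = 0.000021 + 0.052624 + 0.121522 + 0.000021 + 0.013156 + 0.086201 + 0.000021 = 0.273566
B_D = 1 / 0.273566 = 3.6554
Σp_Cᵢ² = 0.0694² + 0.0417² + 0.1944² + 0.1528² + 0.1944² + 0.1667² + 0.1806² = 0.004816 + 0.001739 + 0.037791 + 0.023348 + 0.037791 + 0.027789 + 0.032616 = 0.165890
B_C = 1 / 0.165890 = 6.0281
Σp_Bᵢ² = 0.1556² + 0.0889² + 0.3333² + 0.2000² + 0.0444² + 0.0222² + 0.1556² = 0.024211 + 0.007903 + 0.111089 + 0.040000 + 0.001971 + 0.000493 + 0.024211 = 0.209878
B_B = 1 / 0.209878 = 4.7647
Ranking by B (broadest → narrowest): Species C (6.03) > Species B (4.76) > Species D (3.66)

Species C > Species B > Species D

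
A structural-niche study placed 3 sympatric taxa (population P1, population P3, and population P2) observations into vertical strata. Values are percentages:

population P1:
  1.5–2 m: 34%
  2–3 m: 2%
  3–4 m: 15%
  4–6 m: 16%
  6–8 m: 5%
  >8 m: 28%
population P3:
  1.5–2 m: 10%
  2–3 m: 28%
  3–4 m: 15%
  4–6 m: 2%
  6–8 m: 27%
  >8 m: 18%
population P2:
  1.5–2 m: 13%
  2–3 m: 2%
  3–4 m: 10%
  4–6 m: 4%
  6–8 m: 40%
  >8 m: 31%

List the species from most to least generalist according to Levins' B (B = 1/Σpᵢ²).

Convert percentages to proportions (divide by 100).
Σp_P1ᵢ² = 0.34² + 0.02² + 0.15² + 0.16² + 0.05² + 0.28² = 0.1156 + 0.0004 + 0.0225 + 0.0256 + 0.0025 + 0.0784 = 0.2450
B_P1 = 1 / 0.2450 = 4.0816
Σp_P3ᵢ² = 0.10² + 0.28² + 0.15² + 0.02² + 0.27² + 0.18² = 0.0100 + 0.0784 + 0.0225 + 0.0004 + 0.0729 + 0.0324 = 0.2166
B_P3 = 1 / 0.2166 = 4.6168
Σp_P2ᵢ² = 0.13² + 0.02² + 0.10² + 0.04² + 0.40² + 0.31² = 0.0169 + 0.0004 + 0.0100 + 0.0016 + 0.1600 + 0.0961 = 0.2850
B_P2 = 1 / 0.2850 = 3.5088
Ranking by B (broadest → narrowest): population P3 (4.62) > population P1 (4.08) > population P2 (3.51)

population P3 > population P1 > population P2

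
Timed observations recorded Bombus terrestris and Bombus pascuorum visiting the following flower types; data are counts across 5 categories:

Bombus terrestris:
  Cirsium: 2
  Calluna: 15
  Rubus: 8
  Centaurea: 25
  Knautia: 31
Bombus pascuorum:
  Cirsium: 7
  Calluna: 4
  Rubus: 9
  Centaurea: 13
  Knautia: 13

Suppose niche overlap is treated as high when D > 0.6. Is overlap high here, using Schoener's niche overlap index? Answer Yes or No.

Yes

Proportions for Bombus terrestris (n=81): 2/81=0.0247, 15/81=0.1852, 8/81=0.0988, 25/81=0.3086, 31/81=0.3827
Proportions for Bombus pascuorum (n=46): 7/46=0.1522, 4/46=0.0870, 9/46=0.1957, 13/46=0.2826, 13/46=0.2826
Σ|p₁ᵢ − p₂ᵢ| = 0.1275 + 0.0982 + 0.0969 + 0.0260 + 0.1001 = 0.4487
D = 1 − ½ × 0.4487 = 1 − 0.22435 = 0.77565
D = 0.77565 > 0.6 → Yes.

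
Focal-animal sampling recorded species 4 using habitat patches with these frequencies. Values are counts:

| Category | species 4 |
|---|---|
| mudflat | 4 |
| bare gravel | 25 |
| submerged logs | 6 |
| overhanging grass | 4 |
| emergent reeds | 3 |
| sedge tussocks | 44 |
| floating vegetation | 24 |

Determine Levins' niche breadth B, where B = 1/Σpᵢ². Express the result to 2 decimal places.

Proportions for species 4 (n=110): 4/110=0.0364, 25/110=0.2273, 6/110=0.0545, 4/110=0.0364, 3/110=0.0273, 44/110=0.4000, 24/110=0.2182
Σpᵢ² = 0.0364² + 0.2273² + 0.0545² + 0.0364² + 0.0273² + 0.4000² + 0.2182² = 0.001325 + 0.051665 + 0.002970 + 0.001325 + 0.000745 + 0.160000 + 0.047611 = 0.265641
B = 1 / 0.265641 = 3.7645

3.76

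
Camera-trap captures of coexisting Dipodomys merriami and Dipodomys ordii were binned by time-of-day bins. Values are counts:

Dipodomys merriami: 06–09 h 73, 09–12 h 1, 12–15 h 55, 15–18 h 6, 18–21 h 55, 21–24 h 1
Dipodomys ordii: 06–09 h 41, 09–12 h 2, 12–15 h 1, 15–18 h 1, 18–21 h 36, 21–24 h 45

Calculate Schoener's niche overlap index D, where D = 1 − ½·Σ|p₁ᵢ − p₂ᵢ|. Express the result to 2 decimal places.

0.64

Proportions for Dipodomys merriami (n=191): 73/191=0.3822, 1/191=0.0052, 55/191=0.2880, 6/191=0.0314, 55/191=0.2880, 1/191=0.0052
Proportions for Dipodomys ordii (n=126): 41/126=0.3254, 2/126=0.0159, 1/126=0.0079, 1/126=0.0079, 36/126=0.2857, 45/126=0.3571
Σ|p₁ᵢ − p₂ᵢ| = 0.0568 + 0.0107 + 0.2801 + 0.0235 + 0.0023 + 0.3519 = 0.7253
D = 1 − ½ × 0.7253 = 1 − 0.36265 = 0.63735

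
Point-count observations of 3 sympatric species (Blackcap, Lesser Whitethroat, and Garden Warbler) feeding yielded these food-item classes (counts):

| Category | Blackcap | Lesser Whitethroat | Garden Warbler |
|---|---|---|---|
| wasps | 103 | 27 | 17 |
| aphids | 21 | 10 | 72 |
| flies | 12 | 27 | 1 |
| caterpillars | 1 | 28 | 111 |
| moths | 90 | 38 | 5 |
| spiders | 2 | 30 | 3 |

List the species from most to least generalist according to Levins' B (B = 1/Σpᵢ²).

Lesser Whitethroat > Blackcap > Garden Warbler

Proportions for Blackcap (n=229): 103/229=0.4498, 21/229=0.0917, 12/229=0.0524, 1/229=0.0044, 90/229=0.3930, 2/229=0.0087
Proportions for Lesser Whitethroat (n=160): 27/160=0.1688, 10/160=0.0625, 27/160=0.1688, 28/160=0.1750, 38/160=0.2375, 30/160=0.1875
Proportions for Garden Warbler (n=209): 17/209=0.0813, 72/209=0.3445, 1/209=0.0048, 111/209=0.5311, 5/209=0.0239, 3/209=0.0144
Σp_Blacᵢ² = 0.4498² + 0.0917² + 0.0524² + 0.0044² + 0.3930² + 0.0087² = 0.202320 + 0.008409 + 0.002746 + 0.000019 + 0.154449 + 0.000076 = 0.368019
B_Blac = 1 / 0.368019 = 2.7173
Σp_Whitᵢ² = 0.1688² + 0.0625² + 0.1688² + 0.1750² + 0.2375² + 0.1875² = 0.028493 + 0.003906 + 0.028493 + 0.030625 + 0.056406 + 0.035156 = 0.183079
B_Whit = 1 / 0.183079 = 5.4621
Σp_Warbᵢ² = 0.0813² + 0.3445² + 0.0048² + 0.5311² + 0.0239² + 0.0144² = 0.006610 + 0.118680 + 0.000023 + 0.282067 + 0.000571 + 0.000207 = 0.408158
B_Warb = 1 / 0.408158 = 2.4500
Ranking by B (broadest → narrowest): Lesser Whitethroat (5.46) > Blackcap (2.72) > Garden Warbler (2.45)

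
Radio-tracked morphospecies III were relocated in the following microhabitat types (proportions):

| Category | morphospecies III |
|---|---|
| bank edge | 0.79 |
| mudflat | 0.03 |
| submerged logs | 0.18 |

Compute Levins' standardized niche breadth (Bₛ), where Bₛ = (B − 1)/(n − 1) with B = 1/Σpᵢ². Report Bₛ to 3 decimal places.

0.261

Σpᵢ² = 0.79² + 0.03² + 0.18² = 0.6241 + 0.0009 + 0.0324 = 0.6574
B = 1 / 0.6574 = 1.52114
Bₛ = (B − 1)/(n − 1) = (1.52114 − 1)/(3 − 1) = 0.52114/2 = 0.26057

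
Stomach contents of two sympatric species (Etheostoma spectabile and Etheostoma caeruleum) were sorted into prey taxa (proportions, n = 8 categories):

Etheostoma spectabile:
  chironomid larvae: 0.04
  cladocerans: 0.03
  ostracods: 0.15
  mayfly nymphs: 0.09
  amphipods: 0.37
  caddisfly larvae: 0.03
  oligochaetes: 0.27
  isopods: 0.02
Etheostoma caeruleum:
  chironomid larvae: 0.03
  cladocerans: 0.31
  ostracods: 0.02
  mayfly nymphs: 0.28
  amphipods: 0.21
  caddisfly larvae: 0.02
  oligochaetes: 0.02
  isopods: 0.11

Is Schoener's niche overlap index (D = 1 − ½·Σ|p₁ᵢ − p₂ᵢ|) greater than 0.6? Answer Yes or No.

Σ|p₁ᵢ − p₂ᵢ| = 0.01 + 0.28 + 0.13 + 0.19 + 0.16 + 0.01 + 0.25 + 0.09 = 1.12
D = 1 − ½ × 1.12 = 1 − 0.560 = 0.4400
D = 0.4400 < 0.6 → No.

No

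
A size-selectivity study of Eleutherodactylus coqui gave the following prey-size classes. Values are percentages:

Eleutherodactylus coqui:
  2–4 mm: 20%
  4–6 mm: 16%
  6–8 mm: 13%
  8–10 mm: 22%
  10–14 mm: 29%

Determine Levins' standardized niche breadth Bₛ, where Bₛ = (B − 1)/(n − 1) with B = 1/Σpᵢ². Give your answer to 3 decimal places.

0.913

Convert percentages to proportions (divide by 100).
Σpᵢ² = 0.20² + 0.16² + 0.13² + 0.22² + 0.29² = 0.0400 + 0.0256 + 0.0169 + 0.0484 + 0.0841 = 0.2150
B = 1 / 0.2150 = 4.65116
Bₛ = (B − 1)/(n − 1) = (4.65116 − 1)/(5 − 1) = 3.65116/4 = 0.91279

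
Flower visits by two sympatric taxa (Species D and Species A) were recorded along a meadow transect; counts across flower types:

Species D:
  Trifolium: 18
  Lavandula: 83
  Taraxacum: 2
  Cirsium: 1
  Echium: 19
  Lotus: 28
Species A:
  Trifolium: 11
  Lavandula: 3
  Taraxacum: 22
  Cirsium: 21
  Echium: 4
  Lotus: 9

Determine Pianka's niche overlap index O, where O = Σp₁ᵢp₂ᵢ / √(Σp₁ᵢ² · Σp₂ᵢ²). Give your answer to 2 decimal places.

Proportions for Species D (n=151): 18/151=0.1192, 83/151=0.5497, 2/151=0.0132, 1/151=0.0066, 19/151=0.1258, 28/151=0.1854
Proportions for Species A (n=70): 11/70=0.1571, 3/70=0.0429, 22/70=0.3143, 21/70=0.3000, 4/70=0.0571, 9/70=0.1286
Σ p₁ᵢp₂ᵢ = 0.018726 + 0.023582 + 0.004149 + 0.001980 + 0.007183 + 0.023842 = 0.079462
Σp_1ᵢ² = 0.1192² + 0.5497² + 0.0132² + 0.0066² + 0.1258² + 0.1854² = 0.014209 + 0.302170 + 0.000174 + 0.000044 + 0.015826 + 0.034373 = 0.366796
Σp_2ᵢ² = 0.1571² + 0.0429² + 0.3143² + 0.3000² + 0.0571² + 0.1286² = 0.024680 + 0.001840 + 0.098784 + 0.090000 + 0.003260 + 0.016538 = 0.235102
O = 0.079462 / √(0.366796 × 0.235102) = 0.079462 / 0.2936571 = 0.2706

0.27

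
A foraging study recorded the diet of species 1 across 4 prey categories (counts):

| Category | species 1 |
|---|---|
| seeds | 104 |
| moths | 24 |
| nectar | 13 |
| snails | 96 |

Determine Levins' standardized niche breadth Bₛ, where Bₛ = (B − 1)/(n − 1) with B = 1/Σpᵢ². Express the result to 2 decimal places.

0.57

Proportions for species 1 (n=237): 104/237=0.4388, 24/237=0.1013, 13/237=0.0549, 96/237=0.4051
Σpᵢ² = 0.4388² + 0.1013² + 0.0549² + 0.4051² = 0.192545 + 0.010262 + 0.003014 + 0.164106 = 0.369927
B = 1 / 0.369927 = 2.7032
Bₛ = (B − 1)/(n − 1) = (2.7032 − 1)/(4 − 1) = 1.7032/3 = 0.5677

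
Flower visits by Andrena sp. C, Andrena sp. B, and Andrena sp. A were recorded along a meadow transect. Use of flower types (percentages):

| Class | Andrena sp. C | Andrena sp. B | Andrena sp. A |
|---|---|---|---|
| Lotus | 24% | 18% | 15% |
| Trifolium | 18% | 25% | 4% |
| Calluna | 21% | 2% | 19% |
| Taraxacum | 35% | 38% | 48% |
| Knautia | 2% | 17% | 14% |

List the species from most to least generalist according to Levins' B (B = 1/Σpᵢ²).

Andrena sp. C > Andrena sp. B > Andrena sp. A

Convert percentages to proportions (divide by 100).
Σp_Cᵢ² = 0.24² + 0.18² + 0.21² + 0.35² + 0.02² = 0.0576 + 0.0324 + 0.0441 + 0.1225 + 0.0004 = 0.2570
B_C = 1 / 0.2570 = 3.8911
Σp_Bᵢ² = 0.18² + 0.25² + 0.02² + 0.38² + 0.17² = 0.0324 + 0.0625 + 0.0004 + 0.1444 + 0.0289 = 0.2686
B_B = 1 / 0.2686 = 3.7230
Σp_Aᵢ² = 0.15² + 0.04² + 0.19² + 0.48² + 0.14² = 0.0225 + 0.0016 + 0.0361 + 0.2304 + 0.0196 = 0.3102
B_A = 1 / 0.3102 = 3.2237
Ranking by B (broadest → narrowest): Andrena sp. C (3.89) > Andrena sp. B (3.72) > Andrena sp. A (3.22)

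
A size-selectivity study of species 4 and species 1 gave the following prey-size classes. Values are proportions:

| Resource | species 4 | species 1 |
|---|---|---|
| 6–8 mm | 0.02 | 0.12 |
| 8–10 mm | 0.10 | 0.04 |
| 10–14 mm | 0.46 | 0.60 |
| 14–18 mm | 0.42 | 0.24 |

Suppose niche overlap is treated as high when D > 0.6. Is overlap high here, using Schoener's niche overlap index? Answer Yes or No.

Yes

Σ|p₁ᵢ − p₂ᵢ| = 0.10 + 0.06 + 0.14 + 0.18 = 0.48
D = 1 − ½ × 0.48 = 1 − 0.240 = 0.7600
D = 0.7600 > 0.6 → Yes.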